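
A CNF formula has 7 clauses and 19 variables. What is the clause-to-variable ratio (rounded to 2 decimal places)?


Clause-to-variable ratio = clauses / variables.
7 / 19 = 0.37.

0.37


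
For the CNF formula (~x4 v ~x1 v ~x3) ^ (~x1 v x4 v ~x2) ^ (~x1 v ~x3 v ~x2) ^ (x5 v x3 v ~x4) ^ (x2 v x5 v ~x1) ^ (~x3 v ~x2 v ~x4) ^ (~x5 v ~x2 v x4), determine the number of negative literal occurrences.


Scan each clause for negated literals.
Clause 1: 3 negative; Clause 2: 2 negative; Clause 3: 3 negative; Clause 4: 1 negative; Clause 5: 1 negative; Clause 6: 3 negative; Clause 7: 2 negative.
Total negative literal occurrences = 15.

15


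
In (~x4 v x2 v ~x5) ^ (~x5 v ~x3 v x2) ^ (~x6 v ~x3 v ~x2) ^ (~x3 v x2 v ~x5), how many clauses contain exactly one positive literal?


A definite clause has exactly one positive literal.
Clause 1: 1 positive -> definite
Clause 2: 1 positive -> definite
Clause 3: 0 positive -> not definite
Clause 4: 1 positive -> definite
Definite clause count = 3.

3


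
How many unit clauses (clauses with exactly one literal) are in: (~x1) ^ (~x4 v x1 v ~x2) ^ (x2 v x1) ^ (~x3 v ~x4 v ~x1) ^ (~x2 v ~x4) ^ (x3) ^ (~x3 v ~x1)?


A unit clause contains exactly one literal.
Unit clauses found: (~x1), (x3).
Count = 2.

2


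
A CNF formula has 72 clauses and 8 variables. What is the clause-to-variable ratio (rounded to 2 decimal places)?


Clause-to-variable ratio = clauses / variables.
72 / 8 = 9.0.

9.0


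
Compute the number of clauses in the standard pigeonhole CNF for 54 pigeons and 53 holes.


The PHP encoding has two parts:
1) At-least-one-hole clauses: 54 (one per pigeon, each with 53 literals).
2) At-most-one-pigeon-per-hole clauses: 53 holes * C(54,2) = 53 * 1431 = 75843.
Total clauses = 54 + 75843 = 75897.

75897


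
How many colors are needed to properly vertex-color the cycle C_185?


An odd cycle cannot be 2-colored: alternating two colors around the cycle returns to the start with a conflict.
Since 185 is odd, three colors are required (and three suffice).
Chromatic number = 3.

3


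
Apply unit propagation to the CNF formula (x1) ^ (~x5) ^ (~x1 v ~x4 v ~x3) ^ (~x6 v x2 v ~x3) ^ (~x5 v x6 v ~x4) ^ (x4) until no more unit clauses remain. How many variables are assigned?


Unit propagation repeatedly assigns the literal in any unit clause, then simplifies.
Assignments in order: x1 = T, x5 = F, x4 = T, x3 = F.
No further unit clauses remain.
Total variables assigned = 4.

4


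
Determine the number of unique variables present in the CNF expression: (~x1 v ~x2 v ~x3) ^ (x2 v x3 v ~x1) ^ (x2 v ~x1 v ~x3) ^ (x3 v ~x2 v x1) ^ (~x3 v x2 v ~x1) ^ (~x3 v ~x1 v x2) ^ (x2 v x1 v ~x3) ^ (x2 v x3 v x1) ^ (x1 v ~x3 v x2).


Identify each distinct variable in the formula.
Variables found: x1, x2, x3.
Total distinct variables = 3.

3


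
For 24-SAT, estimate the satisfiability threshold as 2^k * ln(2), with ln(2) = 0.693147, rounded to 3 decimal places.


Using the asymptotic formula: threshold ~ 2^k * ln(2).
2^24 = 16777216.
16777216 * 0.693147 = 11629076.939.

11629076.939


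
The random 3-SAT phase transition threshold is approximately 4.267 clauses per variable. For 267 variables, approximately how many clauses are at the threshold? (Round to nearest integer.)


The 3-SAT phase transition occurs at approximately 4.267 clauses per variable.
m = 4.267 * 267 = 1139.289.
Rounded to nearest integer: 1139.

1139


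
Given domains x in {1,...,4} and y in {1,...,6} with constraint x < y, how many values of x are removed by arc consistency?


For the constraint x < y, x needs a supporting value in y's domain.
x can be at most 5 (one less than y's maximum).
Valid x values from domain: 4 out of 4.
Pruned = 4 - 4 = 0.

0


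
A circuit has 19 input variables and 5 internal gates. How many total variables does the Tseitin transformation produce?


The Tseitin transformation introduces one auxiliary variable per gate.
Total variables = inputs + gates = 19 + 5 = 24.

24


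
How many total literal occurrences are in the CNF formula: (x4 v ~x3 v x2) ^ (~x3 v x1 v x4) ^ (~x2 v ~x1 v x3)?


Clause lengths: 3, 3, 3.
Sum = 3 + 3 + 3 = 9.

9


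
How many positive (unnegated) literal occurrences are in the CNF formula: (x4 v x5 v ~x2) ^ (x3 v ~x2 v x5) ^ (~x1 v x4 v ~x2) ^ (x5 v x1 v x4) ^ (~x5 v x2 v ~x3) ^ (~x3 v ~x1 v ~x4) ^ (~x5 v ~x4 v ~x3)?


Scan each clause for unnegated literals.
Clause 1: 2 positive; Clause 2: 2 positive; Clause 3: 1 positive; Clause 4: 3 positive; Clause 5: 1 positive; Clause 6: 0 positive; Clause 7: 0 positive.
Total positive literal occurrences = 9.

9


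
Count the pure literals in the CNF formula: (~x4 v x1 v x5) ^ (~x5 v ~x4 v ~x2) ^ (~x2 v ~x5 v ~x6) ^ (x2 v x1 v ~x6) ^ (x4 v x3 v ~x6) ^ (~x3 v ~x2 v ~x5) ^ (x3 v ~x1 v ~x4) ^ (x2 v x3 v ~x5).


A pure literal appears in only one polarity across all clauses.
Pure literals: x6 (negative only).
Count = 1.

1


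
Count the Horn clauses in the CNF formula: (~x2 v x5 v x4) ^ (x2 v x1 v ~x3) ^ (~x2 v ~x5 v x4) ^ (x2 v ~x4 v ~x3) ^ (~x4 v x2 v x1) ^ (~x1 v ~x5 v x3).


A Horn clause has at most one positive literal.
Clause 1: 2 positive lit(s) -> not Horn
Clause 2: 2 positive lit(s) -> not Horn
Clause 3: 1 positive lit(s) -> Horn
Clause 4: 1 positive lit(s) -> Horn
Clause 5: 2 positive lit(s) -> not Horn
Clause 6: 1 positive lit(s) -> Horn
Total Horn clauses = 3.

3


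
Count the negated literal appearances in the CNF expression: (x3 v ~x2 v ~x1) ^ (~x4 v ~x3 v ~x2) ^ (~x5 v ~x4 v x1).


Scan each clause for negated literals.
Clause 1: 2 negative; Clause 2: 3 negative; Clause 3: 2 negative.
Total negative literal occurrences = 7.

7


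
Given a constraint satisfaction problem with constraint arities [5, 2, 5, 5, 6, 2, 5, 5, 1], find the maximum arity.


The arities are: 5, 2, 5, 5, 6, 2, 5, 5, 1.
Scan for the maximum value.
Maximum arity = 6.

6


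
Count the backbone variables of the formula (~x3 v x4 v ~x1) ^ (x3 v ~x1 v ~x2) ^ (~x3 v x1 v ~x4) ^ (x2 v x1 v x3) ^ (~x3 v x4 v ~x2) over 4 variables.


Find all satisfying assignments: 7 model(s).
Check which variables have the same value in every model.
No variable is fixed across all models.
Backbone size = 0.

0


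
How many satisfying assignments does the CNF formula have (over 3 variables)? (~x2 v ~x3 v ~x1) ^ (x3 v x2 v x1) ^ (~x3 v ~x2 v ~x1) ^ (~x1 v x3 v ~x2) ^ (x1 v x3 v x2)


Enumerate all 8 truth assignments over 3 variables.
Test each against every clause.
Satisfying assignments found: 5.

5


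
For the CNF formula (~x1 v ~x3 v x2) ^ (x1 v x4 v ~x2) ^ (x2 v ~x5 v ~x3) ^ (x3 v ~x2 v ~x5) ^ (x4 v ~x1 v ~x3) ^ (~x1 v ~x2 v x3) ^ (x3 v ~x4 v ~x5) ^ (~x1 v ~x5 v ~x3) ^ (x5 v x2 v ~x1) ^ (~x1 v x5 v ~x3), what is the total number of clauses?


Each group enclosed in parentheses joined by ^ is one clause.
Counting the conjuncts: 10 clauses.

10


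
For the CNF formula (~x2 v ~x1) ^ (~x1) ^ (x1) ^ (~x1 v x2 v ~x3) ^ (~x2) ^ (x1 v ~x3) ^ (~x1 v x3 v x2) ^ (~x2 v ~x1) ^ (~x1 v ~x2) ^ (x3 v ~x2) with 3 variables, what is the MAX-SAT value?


Enumerate all 8 truth assignments.
For each, count how many of the 10 clauses are satisfied.
The formula is not fully satisfiable, so the maximum is below 10.
Maximum simultaneously satisfiable clauses = 9.

9


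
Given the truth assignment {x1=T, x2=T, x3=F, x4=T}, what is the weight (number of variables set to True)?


The weight is the number of variables assigned True.
True variables: x1, x2, x4.
Weight = 3.

3


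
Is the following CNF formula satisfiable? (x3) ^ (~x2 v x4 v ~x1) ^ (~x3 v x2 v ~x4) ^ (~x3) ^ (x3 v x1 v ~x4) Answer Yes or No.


Check all 16 possible truth assignments.
Number of satisfying assignments found: 0.
The formula is unsatisfiable.

No


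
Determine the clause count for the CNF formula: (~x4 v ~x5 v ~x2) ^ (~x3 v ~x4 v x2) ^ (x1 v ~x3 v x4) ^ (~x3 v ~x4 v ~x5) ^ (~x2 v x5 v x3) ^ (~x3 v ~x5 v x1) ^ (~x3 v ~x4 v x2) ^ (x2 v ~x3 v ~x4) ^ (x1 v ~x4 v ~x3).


Each group enclosed in parentheses joined by ^ is one clause.
Counting the conjuncts: 9 clauses.

9


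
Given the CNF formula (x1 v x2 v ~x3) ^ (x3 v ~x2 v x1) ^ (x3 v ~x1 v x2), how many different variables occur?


Identify each distinct variable in the formula.
Variables found: x1, x2, x3.
Total distinct variables = 3.

3


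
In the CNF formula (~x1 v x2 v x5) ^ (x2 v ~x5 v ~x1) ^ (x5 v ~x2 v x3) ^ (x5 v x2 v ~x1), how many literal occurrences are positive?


Scan each clause for unnegated literals.
Clause 1: 2 positive; Clause 2: 1 positive; Clause 3: 2 positive; Clause 4: 2 positive.
Total positive literal occurrences = 7.

7


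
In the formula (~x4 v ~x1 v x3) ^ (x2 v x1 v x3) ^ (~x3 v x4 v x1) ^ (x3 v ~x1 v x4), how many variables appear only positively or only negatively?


A pure literal appears in only one polarity across all clauses.
Pure literals: x2 (positive only).
Count = 1.

1


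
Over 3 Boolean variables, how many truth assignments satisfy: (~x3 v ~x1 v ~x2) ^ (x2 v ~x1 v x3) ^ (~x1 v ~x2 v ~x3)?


Enumerate all 8 truth assignments over 3 variables.
Test each against every clause.
Satisfying assignments found: 6.

6


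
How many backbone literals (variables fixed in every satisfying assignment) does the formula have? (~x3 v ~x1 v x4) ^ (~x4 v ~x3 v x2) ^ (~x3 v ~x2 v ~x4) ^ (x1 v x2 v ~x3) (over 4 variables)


Find all satisfying assignments: 9 model(s).
Check which variables have the same value in every model.
No variable is fixed across all models.
Backbone size = 0.

0


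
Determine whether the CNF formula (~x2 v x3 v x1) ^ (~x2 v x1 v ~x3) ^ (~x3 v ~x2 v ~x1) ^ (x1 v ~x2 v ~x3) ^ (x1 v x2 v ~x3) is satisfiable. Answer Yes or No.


Check all 8 possible truth assignments.
Number of satisfying assignments found: 4.
The formula is satisfiable.

Yes


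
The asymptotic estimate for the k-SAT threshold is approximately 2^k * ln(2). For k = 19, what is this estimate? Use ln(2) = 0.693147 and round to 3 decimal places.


Using the asymptotic formula: threshold ~ 2^k * ln(2).
2^19 = 524288.
524288 * 0.693147 = 363408.654.

363408.654


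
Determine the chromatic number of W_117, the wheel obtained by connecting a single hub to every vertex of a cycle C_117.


W_117 consists of the cycle C_117 together with a hub vertex adjacent to every cycle vertex.
The cycle C_117 needs 3 colors (odd cycle -> 3).
The hub is adjacent to every cycle vertex, so it must receive a new color distinct from all of them.
Chromatic number = 3 + 1 = 4.

4


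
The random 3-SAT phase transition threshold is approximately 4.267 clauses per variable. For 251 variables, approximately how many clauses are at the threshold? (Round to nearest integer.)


The 3-SAT phase transition occurs at approximately 4.267 clauses per variable.
m = 4.267 * 251 = 1071.017.
Rounded to nearest integer: 1071.

1071


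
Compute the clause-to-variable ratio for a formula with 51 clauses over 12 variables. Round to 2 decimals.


Clause-to-variable ratio = clauses / variables.
51 / 12 = 4.25.

4.25


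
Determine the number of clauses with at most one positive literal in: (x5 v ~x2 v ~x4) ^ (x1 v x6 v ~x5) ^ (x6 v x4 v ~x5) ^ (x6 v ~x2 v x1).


A Horn clause has at most one positive literal.
Clause 1: 1 positive lit(s) -> Horn
Clause 2: 2 positive lit(s) -> not Horn
Clause 3: 2 positive lit(s) -> not Horn
Clause 4: 2 positive lit(s) -> not Horn
Total Horn clauses = 1.

1


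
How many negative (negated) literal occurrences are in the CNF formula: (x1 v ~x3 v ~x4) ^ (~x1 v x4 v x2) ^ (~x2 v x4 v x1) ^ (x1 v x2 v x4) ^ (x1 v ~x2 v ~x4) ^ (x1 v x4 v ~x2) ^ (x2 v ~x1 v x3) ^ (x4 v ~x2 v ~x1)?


Scan each clause for negated literals.
Clause 1: 2 negative; Clause 2: 1 negative; Clause 3: 1 negative; Clause 4: 0 negative; Clause 5: 2 negative; Clause 6: 1 negative; Clause 7: 1 negative; Clause 8: 2 negative.
Total negative literal occurrences = 10.

10


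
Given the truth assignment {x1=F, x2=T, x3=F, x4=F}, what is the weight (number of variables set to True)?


The weight is the number of variables assigned True.
True variables: x2.
Weight = 1.

1


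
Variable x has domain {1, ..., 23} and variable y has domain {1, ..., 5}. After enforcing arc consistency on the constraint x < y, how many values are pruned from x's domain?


For the constraint x < y, x needs a supporting value in y's domain.
x can be at most 4 (one less than y's maximum).
Valid x values from domain: 4 out of 23.
Pruned = 23 - 4 = 19.

19


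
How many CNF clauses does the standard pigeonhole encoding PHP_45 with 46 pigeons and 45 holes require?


The PHP encoding has two parts:
1) At-least-one-hole clauses: 46 (one per pigeon, each with 45 literals).
2) At-most-one-pigeon-per-hole clauses: 45 holes * C(46,2) = 45 * 1035 = 46575.
Total clauses = 46 + 46575 = 46621.

46621


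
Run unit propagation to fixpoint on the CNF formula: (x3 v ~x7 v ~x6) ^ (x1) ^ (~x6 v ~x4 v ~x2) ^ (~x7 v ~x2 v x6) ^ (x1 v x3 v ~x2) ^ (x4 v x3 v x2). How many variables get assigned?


Unit propagation repeatedly assigns the literal in any unit clause, then simplifies.
Assignments in order: x1 = T.
No further unit clauses remain.
Total variables assigned = 1.

1


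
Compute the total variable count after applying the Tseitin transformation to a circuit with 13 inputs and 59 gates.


The Tseitin transformation introduces one auxiliary variable per gate.
Total variables = inputs + gates = 13 + 59 = 72.

72


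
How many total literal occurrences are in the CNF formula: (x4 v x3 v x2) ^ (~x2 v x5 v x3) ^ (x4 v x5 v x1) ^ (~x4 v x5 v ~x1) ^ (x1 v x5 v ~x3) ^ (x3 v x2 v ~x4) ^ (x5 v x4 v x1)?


Clause lengths: 3, 3, 3, 3, 3, 3, 3.
Sum = 3 + 3 + 3 + 3 + 3 + 3 + 3 = 21.

21


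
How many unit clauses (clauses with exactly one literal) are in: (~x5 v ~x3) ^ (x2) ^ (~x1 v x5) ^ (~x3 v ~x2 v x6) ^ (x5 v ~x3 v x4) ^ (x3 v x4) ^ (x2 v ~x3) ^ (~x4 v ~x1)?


A unit clause contains exactly one literal.
Unit clauses found: (x2).
Count = 1.

1


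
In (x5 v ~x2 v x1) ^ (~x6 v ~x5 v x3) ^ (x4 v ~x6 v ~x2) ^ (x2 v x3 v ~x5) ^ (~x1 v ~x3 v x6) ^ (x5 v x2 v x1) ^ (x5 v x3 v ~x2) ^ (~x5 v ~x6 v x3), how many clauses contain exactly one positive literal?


A definite clause has exactly one positive literal.
Clause 1: 2 positive -> not definite
Clause 2: 1 positive -> definite
Clause 3: 1 positive -> definite
Clause 4: 2 positive -> not definite
Clause 5: 1 positive -> definite
Clause 6: 3 positive -> not definite
Clause 7: 2 positive -> not definite
Clause 8: 1 positive -> definite
Definite clause count = 4.

4


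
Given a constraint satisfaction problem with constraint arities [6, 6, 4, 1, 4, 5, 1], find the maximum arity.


The arities are: 6, 6, 4, 1, 4, 5, 1.
Scan for the maximum value.
Maximum arity = 6.

6


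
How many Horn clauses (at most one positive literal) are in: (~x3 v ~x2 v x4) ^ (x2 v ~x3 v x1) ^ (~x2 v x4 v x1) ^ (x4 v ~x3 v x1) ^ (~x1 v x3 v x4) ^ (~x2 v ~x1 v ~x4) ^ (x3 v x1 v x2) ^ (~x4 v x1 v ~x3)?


A Horn clause has at most one positive literal.
Clause 1: 1 positive lit(s) -> Horn
Clause 2: 2 positive lit(s) -> not Horn
Clause 3: 2 positive lit(s) -> not Horn
Clause 4: 2 positive lit(s) -> not Horn
Clause 5: 2 positive lit(s) -> not Horn
Clause 6: 0 positive lit(s) -> Horn
Clause 7: 3 positive lit(s) -> not Horn
Clause 8: 1 positive lit(s) -> Horn
Total Horn clauses = 3.

3


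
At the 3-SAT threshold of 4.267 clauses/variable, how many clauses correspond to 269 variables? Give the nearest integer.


The 3-SAT phase transition occurs at approximately 4.267 clauses per variable.
m = 4.267 * 269 = 1147.823.
Rounded to nearest integer: 1148.

1148


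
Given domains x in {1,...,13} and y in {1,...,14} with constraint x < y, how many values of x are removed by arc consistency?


For the constraint x < y, x needs a supporting value in y's domain.
x can be at most 13 (one less than y's maximum).
Valid x values from domain: 13 out of 13.
Pruned = 13 - 13 = 0.

0


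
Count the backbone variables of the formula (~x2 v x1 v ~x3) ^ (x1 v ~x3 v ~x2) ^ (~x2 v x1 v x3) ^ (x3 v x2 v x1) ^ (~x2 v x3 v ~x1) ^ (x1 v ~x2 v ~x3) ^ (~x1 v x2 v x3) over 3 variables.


Find all satisfying assignments: 3 model(s).
Check which variables have the same value in every model.
Fixed variables: x3=T.
Backbone size = 1.

1


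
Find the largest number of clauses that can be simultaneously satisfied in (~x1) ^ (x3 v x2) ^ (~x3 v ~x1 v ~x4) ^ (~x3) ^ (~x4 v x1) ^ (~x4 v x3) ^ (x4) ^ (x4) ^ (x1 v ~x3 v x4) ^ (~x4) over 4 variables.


Enumerate all 16 truth assignments.
For each, count how many of the 10 clauses are satisfied.
The formula is not fully satisfiable, so the maximum is below 10.
Maximum simultaneously satisfiable clauses = 8.

8


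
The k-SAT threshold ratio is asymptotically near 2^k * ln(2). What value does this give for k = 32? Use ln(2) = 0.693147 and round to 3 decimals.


Using the asymptotic formula: threshold ~ 2^k * ln(2).
2^32 = 4294967296.
4294967296 * 0.693147 = 2977043696.321.

2977043696.321


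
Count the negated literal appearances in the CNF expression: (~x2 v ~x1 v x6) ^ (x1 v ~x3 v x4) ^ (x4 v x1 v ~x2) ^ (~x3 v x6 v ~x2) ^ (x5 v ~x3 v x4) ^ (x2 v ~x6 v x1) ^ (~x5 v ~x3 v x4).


Scan each clause for negated literals.
Clause 1: 2 negative; Clause 2: 1 negative; Clause 3: 1 negative; Clause 4: 2 negative; Clause 5: 1 negative; Clause 6: 1 negative; Clause 7: 2 negative.
Total negative literal occurrences = 10.

10


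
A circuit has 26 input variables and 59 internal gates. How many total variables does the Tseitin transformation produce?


The Tseitin transformation introduces one auxiliary variable per gate.
Total variables = inputs + gates = 26 + 59 = 85.

85


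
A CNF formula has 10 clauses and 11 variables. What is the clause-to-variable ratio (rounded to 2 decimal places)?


Clause-to-variable ratio = clauses / variables.
10 / 11 = 0.91.

0.91


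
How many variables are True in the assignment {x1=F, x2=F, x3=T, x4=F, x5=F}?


The weight is the number of variables assigned True.
True variables: x3.
Weight = 1.

1


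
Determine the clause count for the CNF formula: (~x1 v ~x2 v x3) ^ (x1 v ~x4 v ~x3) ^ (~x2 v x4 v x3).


Each group enclosed in parentheses joined by ^ is one clause.
Counting the conjuncts: 3 clauses.

3


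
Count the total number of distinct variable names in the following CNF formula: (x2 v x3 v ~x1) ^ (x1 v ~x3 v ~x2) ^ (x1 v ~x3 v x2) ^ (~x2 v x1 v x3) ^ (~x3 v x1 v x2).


Identify each distinct variable in the formula.
Variables found: x1, x2, x3.
Total distinct variables = 3.

3


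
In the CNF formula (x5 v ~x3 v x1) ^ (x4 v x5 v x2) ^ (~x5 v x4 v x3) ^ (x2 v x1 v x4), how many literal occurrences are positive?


Scan each clause for unnegated literals.
Clause 1: 2 positive; Clause 2: 3 positive; Clause 3: 2 positive; Clause 4: 3 positive.
Total positive literal occurrences = 10.

10


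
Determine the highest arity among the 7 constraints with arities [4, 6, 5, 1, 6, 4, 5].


The arities are: 4, 6, 5, 1, 6, 4, 5.
Scan for the maximum value.
Maximum arity = 6.

6


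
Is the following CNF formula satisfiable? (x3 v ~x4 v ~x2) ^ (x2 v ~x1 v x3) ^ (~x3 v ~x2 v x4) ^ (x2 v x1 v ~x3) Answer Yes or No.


Check all 16 possible truth assignments.
Number of satisfying assignments found: 8.
The formula is satisfiable.

Yes


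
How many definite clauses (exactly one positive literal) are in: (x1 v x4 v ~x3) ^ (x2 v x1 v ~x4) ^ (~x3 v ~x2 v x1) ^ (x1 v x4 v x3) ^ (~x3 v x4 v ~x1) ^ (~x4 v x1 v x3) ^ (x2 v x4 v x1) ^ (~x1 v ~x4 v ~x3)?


A definite clause has exactly one positive literal.
Clause 1: 2 positive -> not definite
Clause 2: 2 positive -> not definite
Clause 3: 1 positive -> definite
Clause 4: 3 positive -> not definite
Clause 5: 1 positive -> definite
Clause 6: 2 positive -> not definite
Clause 7: 3 positive -> not definite
Clause 8: 0 positive -> not definite
Definite clause count = 2.

2


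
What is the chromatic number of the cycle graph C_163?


An odd cycle cannot be 2-colored: alternating two colors around the cycle returns to the start with a conflict.
Since 163 is odd, three colors are required (and three suffice).
Chromatic number = 3.

3


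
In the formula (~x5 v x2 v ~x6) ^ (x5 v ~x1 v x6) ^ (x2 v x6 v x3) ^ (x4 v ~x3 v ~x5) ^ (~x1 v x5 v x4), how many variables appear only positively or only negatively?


A pure literal appears in only one polarity across all clauses.
Pure literals: x1 (negative only), x2 (positive only), x4 (positive only).
Count = 3.

3


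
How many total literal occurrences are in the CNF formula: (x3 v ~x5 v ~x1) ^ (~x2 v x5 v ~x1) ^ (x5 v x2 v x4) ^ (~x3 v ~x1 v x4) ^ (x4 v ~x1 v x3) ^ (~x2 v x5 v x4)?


Clause lengths: 3, 3, 3, 3, 3, 3.
Sum = 3 + 3 + 3 + 3 + 3 + 3 = 18.

18


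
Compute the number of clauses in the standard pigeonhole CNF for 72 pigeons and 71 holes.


The PHP encoding has two parts:
1) At-least-one-hole clauses: 72 (one per pigeon, each with 71 literals).
2) At-most-one-pigeon-per-hole clauses: 71 holes * C(72,2) = 71 * 2556 = 181476.
Total clauses = 72 + 181476 = 181548.

181548


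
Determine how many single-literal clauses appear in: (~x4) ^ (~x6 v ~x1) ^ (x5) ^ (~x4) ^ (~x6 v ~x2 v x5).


A unit clause contains exactly one literal.
Unit clauses found: (~x4), (x5), (~x4).
Count = 3.

3


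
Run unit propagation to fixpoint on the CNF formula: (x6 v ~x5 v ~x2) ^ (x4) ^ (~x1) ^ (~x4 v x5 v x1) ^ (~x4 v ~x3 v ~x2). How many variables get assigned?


Unit propagation repeatedly assigns the literal in any unit clause, then simplifies.
Assignments in order: x4 = T, x1 = F, x5 = T.
No further unit clauses remain.
Total variables assigned = 3.

3


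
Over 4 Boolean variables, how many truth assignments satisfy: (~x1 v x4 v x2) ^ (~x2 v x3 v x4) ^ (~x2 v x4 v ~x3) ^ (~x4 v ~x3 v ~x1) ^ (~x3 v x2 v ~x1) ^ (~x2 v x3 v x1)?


Enumerate all 16 truth assignments over 4 variables.
Test each against every clause.
Satisfying assignments found: 7.

7


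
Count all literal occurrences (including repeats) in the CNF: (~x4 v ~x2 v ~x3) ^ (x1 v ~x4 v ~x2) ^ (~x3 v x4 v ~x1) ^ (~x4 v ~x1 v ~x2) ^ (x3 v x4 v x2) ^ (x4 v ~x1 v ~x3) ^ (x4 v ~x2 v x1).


Clause lengths: 3, 3, 3, 3, 3, 3, 3.
Sum = 3 + 3 + 3 + 3 + 3 + 3 + 3 = 21.

21


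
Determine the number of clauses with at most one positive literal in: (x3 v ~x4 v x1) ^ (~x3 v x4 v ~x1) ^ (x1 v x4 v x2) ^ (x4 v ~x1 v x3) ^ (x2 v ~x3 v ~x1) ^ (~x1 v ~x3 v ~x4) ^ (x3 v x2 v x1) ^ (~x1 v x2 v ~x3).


A Horn clause has at most one positive literal.
Clause 1: 2 positive lit(s) -> not Horn
Clause 2: 1 positive lit(s) -> Horn
Clause 3: 3 positive lit(s) -> not Horn
Clause 4: 2 positive lit(s) -> not Horn
Clause 5: 1 positive lit(s) -> Horn
Clause 6: 0 positive lit(s) -> Horn
Clause 7: 3 positive lit(s) -> not Horn
Clause 8: 1 positive lit(s) -> Horn
Total Horn clauses = 4.

4


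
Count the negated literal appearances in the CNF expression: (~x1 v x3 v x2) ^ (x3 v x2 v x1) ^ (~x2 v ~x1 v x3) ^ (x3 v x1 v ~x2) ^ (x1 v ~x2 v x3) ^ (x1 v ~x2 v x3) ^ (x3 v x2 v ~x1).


Scan each clause for negated literals.
Clause 1: 1 negative; Clause 2: 0 negative; Clause 3: 2 negative; Clause 4: 1 negative; Clause 5: 1 negative; Clause 6: 1 negative; Clause 7: 1 negative.
Total negative literal occurrences = 7.

7


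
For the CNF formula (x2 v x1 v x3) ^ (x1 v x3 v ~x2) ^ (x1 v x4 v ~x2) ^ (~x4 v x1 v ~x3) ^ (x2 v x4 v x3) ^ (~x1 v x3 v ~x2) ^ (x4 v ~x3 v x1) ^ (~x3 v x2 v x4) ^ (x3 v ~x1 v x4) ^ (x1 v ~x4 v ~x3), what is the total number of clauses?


Each group enclosed in parentheses joined by ^ is one clause.
Counting the conjuncts: 10 clauses.

10


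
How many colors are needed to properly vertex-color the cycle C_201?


An odd cycle cannot be 2-colored: alternating two colors around the cycle returns to the start with a conflict.
Since 201 is odd, three colors are required (and three suffice).
Chromatic number = 3.

3


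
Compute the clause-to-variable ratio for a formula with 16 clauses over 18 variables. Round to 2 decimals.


Clause-to-variable ratio = clauses / variables.
16 / 18 = 0.89.

0.89


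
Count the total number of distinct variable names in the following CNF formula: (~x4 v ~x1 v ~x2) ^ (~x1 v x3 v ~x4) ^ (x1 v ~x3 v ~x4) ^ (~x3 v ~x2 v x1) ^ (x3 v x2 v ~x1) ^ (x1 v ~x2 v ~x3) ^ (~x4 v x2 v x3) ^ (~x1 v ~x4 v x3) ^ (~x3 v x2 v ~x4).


Identify each distinct variable in the formula.
Variables found: x1, x2, x3, x4.
Total distinct variables = 4.

4


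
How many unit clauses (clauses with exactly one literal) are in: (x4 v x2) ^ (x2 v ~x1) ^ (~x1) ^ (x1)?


A unit clause contains exactly one literal.
Unit clauses found: (~x1), (x1).
Count = 2.

2


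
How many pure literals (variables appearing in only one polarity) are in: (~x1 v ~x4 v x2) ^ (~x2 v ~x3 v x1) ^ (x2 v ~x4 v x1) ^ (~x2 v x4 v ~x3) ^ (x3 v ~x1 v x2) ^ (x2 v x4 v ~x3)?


A pure literal appears in only one polarity across all clauses.
No pure literals found.
Count = 0.

0


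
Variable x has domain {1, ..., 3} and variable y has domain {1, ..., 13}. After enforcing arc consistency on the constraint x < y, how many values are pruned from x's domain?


For the constraint x < y, x needs a supporting value in y's domain.
x can be at most 12 (one less than y's maximum).
Valid x values from domain: 3 out of 3.
Pruned = 3 - 3 = 0.

0


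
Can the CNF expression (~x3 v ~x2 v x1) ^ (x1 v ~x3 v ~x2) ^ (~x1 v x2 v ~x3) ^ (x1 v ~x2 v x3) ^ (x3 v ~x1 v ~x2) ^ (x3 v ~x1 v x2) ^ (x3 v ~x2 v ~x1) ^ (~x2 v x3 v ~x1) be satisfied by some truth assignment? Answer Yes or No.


Check all 8 possible truth assignments.
Number of satisfying assignments found: 3.
The formula is satisfiable.

Yes


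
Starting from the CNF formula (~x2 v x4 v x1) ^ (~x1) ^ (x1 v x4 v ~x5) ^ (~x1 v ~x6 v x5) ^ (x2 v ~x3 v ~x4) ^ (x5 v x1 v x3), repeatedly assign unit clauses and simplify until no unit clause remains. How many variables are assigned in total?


Unit propagation repeatedly assigns the literal in any unit clause, then simplifies.
Assignments in order: x1 = F.
No further unit clauses remain.
Total variables assigned = 1.

1


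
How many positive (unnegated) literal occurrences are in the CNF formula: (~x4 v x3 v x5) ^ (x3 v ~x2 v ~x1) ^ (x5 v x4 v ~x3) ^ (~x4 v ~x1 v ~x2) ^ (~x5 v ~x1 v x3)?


Scan each clause for unnegated literals.
Clause 1: 2 positive; Clause 2: 1 positive; Clause 3: 2 positive; Clause 4: 0 positive; Clause 5: 1 positive.
Total positive literal occurrences = 6.

6


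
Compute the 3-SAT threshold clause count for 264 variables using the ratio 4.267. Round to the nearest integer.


The 3-SAT phase transition occurs at approximately 4.267 clauses per variable.
m = 4.267 * 264 = 1126.488.
Rounded to nearest integer: 1126.

1126


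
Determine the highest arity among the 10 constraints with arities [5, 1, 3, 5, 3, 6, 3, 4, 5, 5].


The arities are: 5, 1, 3, 5, 3, 6, 3, 4, 5, 5.
Scan for the maximum value.
Maximum arity = 6.

6


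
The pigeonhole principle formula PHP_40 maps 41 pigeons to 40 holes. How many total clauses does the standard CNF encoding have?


The PHP encoding has two parts:
1) At-least-one-hole clauses: 41 (one per pigeon, each with 40 literals).
2) At-most-one-pigeon-per-hole clauses: 40 holes * C(41,2) = 40 * 820 = 32800.
Total clauses = 41 + 32800 = 32841.

32841


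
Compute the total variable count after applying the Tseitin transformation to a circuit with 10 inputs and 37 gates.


The Tseitin transformation introduces one auxiliary variable per gate.
Total variables = inputs + gates = 10 + 37 = 47.

47


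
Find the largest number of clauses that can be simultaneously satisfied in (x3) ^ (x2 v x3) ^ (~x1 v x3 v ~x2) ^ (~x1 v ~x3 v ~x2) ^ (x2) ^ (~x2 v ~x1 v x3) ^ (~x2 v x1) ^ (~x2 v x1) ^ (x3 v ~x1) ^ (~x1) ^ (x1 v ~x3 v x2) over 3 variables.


Enumerate all 8 truth assignments.
For each, count how many of the 11 clauses are satisfied.
The formula is not fully satisfiable, so the maximum is below 11.
Maximum simultaneously satisfiable clauses = 9.

9


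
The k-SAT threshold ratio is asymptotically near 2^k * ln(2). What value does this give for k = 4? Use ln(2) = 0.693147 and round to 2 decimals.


Using the asymptotic formula: threshold ~ 2^k * ln(2).
2^4 = 16.
16 * 0.693147 = 11.09.

11.09


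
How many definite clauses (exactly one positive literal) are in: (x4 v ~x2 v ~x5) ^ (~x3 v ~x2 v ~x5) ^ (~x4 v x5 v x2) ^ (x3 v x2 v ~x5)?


A definite clause has exactly one positive literal.
Clause 1: 1 positive -> definite
Clause 2: 0 positive -> not definite
Clause 3: 2 positive -> not definite
Clause 4: 2 positive -> not definite
Definite clause count = 1.

1


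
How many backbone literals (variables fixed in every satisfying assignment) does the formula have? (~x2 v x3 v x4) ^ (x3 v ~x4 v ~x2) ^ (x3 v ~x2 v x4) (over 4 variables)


Find all satisfying assignments: 12 model(s).
Check which variables have the same value in every model.
No variable is fixed across all models.
Backbone size = 0.

0


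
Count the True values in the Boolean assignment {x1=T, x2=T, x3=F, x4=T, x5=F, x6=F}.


The weight is the number of variables assigned True.
True variables: x1, x2, x4.
Weight = 3.

3


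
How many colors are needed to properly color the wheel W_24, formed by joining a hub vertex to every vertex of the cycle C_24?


W_24 consists of the cycle C_24 together with a hub vertex adjacent to every cycle vertex.
The cycle C_24 needs 2 colors (even cycle -> 2).
The hub is adjacent to every cycle vertex, so it must receive a new color distinct from all of them.
Chromatic number = 2 + 1 = 3.

3


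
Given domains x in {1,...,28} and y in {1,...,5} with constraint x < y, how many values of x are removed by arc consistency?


For the constraint x < y, x needs a supporting value in y's domain.
x can be at most 4 (one less than y's maximum).
Valid x values from domain: 4 out of 28.
Pruned = 28 - 4 = 24.

24


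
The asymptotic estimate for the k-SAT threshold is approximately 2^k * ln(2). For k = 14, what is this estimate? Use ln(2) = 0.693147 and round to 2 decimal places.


Using the asymptotic formula: threshold ~ 2^k * ln(2).
2^14 = 16384.
16384 * 0.693147 = 11356.52.

11356.52


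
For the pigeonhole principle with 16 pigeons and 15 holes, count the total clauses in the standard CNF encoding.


The PHP encoding has two parts:
1) At-least-one-hole clauses: 16 (one per pigeon, each with 15 literals).
2) At-most-one-pigeon-per-hole clauses: 15 holes * C(16,2) = 15 * 120 = 1800.
Total clauses = 16 + 1800 = 1816.

1816


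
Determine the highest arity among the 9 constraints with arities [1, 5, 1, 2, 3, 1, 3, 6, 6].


The arities are: 1, 5, 1, 2, 3, 1, 3, 6, 6.
Scan for the maximum value.
Maximum arity = 6.

6


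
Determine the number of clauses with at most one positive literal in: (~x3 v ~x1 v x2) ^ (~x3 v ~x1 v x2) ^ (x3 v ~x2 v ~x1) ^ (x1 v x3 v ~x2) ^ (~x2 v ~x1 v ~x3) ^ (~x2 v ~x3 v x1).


A Horn clause has at most one positive literal.
Clause 1: 1 positive lit(s) -> Horn
Clause 2: 1 positive lit(s) -> Horn
Clause 3: 1 positive lit(s) -> Horn
Clause 4: 2 positive lit(s) -> not Horn
Clause 5: 0 positive lit(s) -> Horn
Clause 6: 1 positive lit(s) -> Horn
Total Horn clauses = 5.

5


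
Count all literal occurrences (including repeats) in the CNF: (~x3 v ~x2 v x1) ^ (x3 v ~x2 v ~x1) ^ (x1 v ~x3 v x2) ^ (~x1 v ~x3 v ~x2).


Clause lengths: 3, 3, 3, 3.
Sum = 3 + 3 + 3 + 3 = 12.

12


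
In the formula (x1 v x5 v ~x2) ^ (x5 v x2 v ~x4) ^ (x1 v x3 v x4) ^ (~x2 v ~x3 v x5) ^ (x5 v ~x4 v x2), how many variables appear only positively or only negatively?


A pure literal appears in only one polarity across all clauses.
Pure literals: x1 (positive only), x5 (positive only).
Count = 2.

2


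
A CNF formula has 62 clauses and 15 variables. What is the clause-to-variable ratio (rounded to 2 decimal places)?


Clause-to-variable ratio = clauses / variables.
62 / 15 = 4.13.

4.13


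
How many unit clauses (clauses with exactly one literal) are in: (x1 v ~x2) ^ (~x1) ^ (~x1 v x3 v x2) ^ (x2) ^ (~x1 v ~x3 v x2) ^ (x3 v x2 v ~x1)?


A unit clause contains exactly one literal.
Unit clauses found: (~x1), (x2).
Count = 2.

2


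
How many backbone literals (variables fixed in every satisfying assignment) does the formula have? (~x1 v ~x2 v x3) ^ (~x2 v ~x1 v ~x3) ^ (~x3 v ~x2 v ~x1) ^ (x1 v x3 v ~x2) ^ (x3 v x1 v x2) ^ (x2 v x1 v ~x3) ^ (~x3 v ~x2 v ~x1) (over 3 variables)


Find all satisfying assignments: 3 model(s).
Check which variables have the same value in every model.
No variable is fixed across all models.
Backbone size = 0.

0


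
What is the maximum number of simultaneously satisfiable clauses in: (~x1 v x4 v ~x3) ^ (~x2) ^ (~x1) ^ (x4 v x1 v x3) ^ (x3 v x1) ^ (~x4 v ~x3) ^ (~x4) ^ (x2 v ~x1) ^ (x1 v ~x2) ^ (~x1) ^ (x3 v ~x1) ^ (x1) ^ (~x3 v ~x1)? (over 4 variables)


Enumerate all 16 truth assignments.
For each, count how many of the 13 clauses are satisfied.
The formula is not fully satisfiable, so the maximum is below 13.
Maximum simultaneously satisfiable clauses = 12.

12


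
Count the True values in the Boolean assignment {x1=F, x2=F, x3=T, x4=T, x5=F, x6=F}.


The weight is the number of variables assigned True.
True variables: x3, x4.
Weight = 2.

2


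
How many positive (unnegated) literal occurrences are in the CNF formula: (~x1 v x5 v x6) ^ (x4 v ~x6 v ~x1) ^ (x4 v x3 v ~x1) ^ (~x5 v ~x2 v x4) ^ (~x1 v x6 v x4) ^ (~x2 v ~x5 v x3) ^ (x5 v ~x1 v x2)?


Scan each clause for unnegated literals.
Clause 1: 2 positive; Clause 2: 1 positive; Clause 3: 2 positive; Clause 4: 1 positive; Clause 5: 2 positive; Clause 6: 1 positive; Clause 7: 2 positive.
Total positive literal occurrences = 11.

11


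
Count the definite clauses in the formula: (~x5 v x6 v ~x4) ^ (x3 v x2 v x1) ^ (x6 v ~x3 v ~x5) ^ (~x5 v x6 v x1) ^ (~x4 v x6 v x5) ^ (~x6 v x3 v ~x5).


A definite clause has exactly one positive literal.
Clause 1: 1 positive -> definite
Clause 2: 3 positive -> not definite
Clause 3: 1 positive -> definite
Clause 4: 2 positive -> not definite
Clause 5: 2 positive -> not definite
Clause 6: 1 positive -> definite
Definite clause count = 3.

3


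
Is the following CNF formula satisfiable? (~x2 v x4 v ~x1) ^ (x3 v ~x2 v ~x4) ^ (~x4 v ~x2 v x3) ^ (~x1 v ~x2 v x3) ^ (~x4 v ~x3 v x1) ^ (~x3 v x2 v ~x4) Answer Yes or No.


Check all 16 possible truth assignments.
Number of satisfying assignments found: 9.
The formula is satisfiable.

Yes


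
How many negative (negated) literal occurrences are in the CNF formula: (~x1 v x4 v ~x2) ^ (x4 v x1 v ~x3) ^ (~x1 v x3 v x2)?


Scan each clause for negated literals.
Clause 1: 2 negative; Clause 2: 1 negative; Clause 3: 1 negative.
Total negative literal occurrences = 4.

4


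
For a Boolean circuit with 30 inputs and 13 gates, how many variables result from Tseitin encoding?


The Tseitin transformation introduces one auxiliary variable per gate.
Total variables = inputs + gates = 30 + 13 = 43.

43


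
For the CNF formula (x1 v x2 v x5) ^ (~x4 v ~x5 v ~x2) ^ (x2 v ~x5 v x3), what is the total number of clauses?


Each group enclosed in parentheses joined by ^ is one clause.
Counting the conjuncts: 3 clauses.

3


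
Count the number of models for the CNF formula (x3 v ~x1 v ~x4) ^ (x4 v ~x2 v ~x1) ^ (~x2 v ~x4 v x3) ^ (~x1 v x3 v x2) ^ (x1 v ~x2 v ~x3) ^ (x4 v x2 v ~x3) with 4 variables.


Enumerate all 16 truth assignments over 4 variables.
Test each against every clause.
Satisfying assignments found: 6.

6


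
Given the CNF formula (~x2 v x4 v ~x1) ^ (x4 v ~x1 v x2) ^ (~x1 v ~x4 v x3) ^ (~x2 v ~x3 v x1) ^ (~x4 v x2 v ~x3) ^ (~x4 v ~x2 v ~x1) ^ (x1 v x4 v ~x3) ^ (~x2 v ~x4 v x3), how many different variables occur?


Identify each distinct variable in the formula.
Variables found: x1, x2, x3, x4.
Total distinct variables = 4.

4


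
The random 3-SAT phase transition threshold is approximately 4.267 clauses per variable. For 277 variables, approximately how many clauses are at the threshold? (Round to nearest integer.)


The 3-SAT phase transition occurs at approximately 4.267 clauses per variable.
m = 4.267 * 277 = 1181.959.
Rounded to nearest integer: 1182.

1182


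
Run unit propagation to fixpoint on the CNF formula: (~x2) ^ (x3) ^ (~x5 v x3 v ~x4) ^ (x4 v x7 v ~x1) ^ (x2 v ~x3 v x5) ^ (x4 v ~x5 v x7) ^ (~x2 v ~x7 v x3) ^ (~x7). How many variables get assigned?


Unit propagation repeatedly assigns the literal in any unit clause, then simplifies.
Assignments in order: x2 = F, x3 = T, x5 = T, x7 = F, x4 = T.
No further unit clauses remain.
Total variables assigned = 5.

5


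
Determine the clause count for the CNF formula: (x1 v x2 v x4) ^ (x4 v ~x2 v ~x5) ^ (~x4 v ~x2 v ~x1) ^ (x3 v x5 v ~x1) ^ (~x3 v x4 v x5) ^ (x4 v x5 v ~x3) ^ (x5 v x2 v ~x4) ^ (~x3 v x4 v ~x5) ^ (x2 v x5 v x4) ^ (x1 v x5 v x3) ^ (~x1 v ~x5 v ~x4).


Each group enclosed in parentheses joined by ^ is one clause.
Counting the conjuncts: 11 clauses.

11


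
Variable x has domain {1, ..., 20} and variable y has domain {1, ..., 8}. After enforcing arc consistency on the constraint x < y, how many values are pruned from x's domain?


For the constraint x < y, x needs a supporting value in y's domain.
x can be at most 7 (one less than y's maximum).
Valid x values from domain: 7 out of 20.
Pruned = 20 - 7 = 13.

13


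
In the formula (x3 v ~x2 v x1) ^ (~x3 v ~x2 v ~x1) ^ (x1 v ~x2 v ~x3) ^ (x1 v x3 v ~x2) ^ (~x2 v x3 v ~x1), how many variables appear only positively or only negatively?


A pure literal appears in only one polarity across all clauses.
Pure literals: x2 (negative only).
Count = 1.

1


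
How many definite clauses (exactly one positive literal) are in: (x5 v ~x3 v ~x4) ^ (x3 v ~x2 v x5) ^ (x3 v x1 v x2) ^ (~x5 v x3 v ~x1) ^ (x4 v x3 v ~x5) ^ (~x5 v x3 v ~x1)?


A definite clause has exactly one positive literal.
Clause 1: 1 positive -> definite
Clause 2: 2 positive -> not definite
Clause 3: 3 positive -> not definite
Clause 4: 1 positive -> definite
Clause 5: 2 positive -> not definite
Clause 6: 1 positive -> definite
Definite clause count = 3.

3


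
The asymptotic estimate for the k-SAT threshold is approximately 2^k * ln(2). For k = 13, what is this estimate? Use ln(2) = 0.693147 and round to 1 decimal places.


Using the asymptotic formula: threshold ~ 2^k * ln(2).
2^13 = 8192.
8192 * 0.693147 = 5678.3.

5678.3


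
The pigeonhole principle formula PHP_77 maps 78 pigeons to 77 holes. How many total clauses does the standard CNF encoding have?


The PHP encoding has two parts:
1) At-least-one-hole clauses: 78 (one per pigeon, each with 77 literals).
2) At-most-one-pigeon-per-hole clauses: 77 holes * C(78,2) = 77 * 3003 = 231231.
Total clauses = 78 + 231231 = 231309.

231309


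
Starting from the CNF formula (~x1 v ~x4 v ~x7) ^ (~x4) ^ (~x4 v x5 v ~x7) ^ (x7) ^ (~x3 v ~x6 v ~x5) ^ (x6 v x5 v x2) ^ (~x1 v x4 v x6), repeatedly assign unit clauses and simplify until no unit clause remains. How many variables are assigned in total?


Unit propagation repeatedly assigns the literal in any unit clause, then simplifies.
Assignments in order: x4 = F, x7 = T.
No further unit clauses remain.
Total variables assigned = 2.

2


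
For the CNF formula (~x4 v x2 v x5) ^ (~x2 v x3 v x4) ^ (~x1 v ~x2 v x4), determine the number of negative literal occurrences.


Scan each clause for negated literals.
Clause 1: 1 negative; Clause 2: 1 negative; Clause 3: 2 negative.
Total negative literal occurrences = 4.

4


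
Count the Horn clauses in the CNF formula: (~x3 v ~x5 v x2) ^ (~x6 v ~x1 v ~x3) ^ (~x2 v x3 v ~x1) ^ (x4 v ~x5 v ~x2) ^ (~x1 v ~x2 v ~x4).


A Horn clause has at most one positive literal.
Clause 1: 1 positive lit(s) -> Horn
Clause 2: 0 positive lit(s) -> Horn
Clause 3: 1 positive lit(s) -> Horn
Clause 4: 1 positive lit(s) -> Horn
Clause 5: 0 positive lit(s) -> Horn
Total Horn clauses = 5.

5
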